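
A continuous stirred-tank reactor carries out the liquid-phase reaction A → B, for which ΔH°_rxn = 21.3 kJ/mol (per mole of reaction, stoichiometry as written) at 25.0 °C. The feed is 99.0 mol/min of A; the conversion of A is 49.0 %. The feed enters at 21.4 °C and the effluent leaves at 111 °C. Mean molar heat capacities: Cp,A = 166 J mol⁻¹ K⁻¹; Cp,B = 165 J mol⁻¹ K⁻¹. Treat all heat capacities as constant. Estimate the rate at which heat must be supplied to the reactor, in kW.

Extent of reaction ξ = 0.490 × 99.0 = 48.51 mol/min
Reaction term: ξ·ΔH°_rxn = 48.51 × 21.3 = 1033.3 kJ/min
Sensible, feed 21.4→25 °C: 59.162 kJ/min
Outlet flows (mol/min): A 50.49, B 48.51
Sensible, products 25→111 °C: 1409.2 kJ/min
Q = ΔH = 2501.6 kJ/min = 41.693 kW
Heat supplied = 41.693 kW

Q_in = 41.7 kW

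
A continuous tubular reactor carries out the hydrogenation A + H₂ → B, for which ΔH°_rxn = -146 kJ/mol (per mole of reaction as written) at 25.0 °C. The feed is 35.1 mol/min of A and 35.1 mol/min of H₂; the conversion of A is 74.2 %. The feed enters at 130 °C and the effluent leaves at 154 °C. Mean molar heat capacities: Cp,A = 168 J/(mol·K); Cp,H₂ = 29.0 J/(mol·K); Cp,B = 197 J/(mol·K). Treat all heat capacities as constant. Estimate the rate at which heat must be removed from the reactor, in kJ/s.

Extent of reaction ξ = 0.742 × 35.1 = 26.044 mol/min
Reaction term: ξ·ΔH°_rxn = 26.044 × -146 = -3802.5 kJ/min
Sensible, feed 130→25 °C: -726.04 kJ/min
Outlet flows (mol/min): A 9.0558, H₂ 9.0558, B 26.044
Sensible, products 25→154 °C: 892 kJ/min
Q = ΔH = -3636.5 kJ/min = -60.608 kW
Heat removed = 60.608 kJ/s

Q_out = 60.6 kJ/s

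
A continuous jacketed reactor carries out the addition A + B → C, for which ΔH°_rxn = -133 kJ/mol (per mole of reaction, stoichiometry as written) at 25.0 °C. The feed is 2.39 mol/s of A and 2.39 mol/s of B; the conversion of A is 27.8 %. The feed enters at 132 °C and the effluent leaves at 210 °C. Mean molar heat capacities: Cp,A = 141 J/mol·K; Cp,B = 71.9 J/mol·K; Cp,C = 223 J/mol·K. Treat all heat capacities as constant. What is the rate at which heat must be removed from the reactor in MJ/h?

Extent of reaction ξ = 0.278 × 2.39 = 0.66442 mol/s
Reaction term: ξ·ΔH°_rxn = 0.66442 × -133 = -88.368 kJ/s
Sensible, feed 132→25 °C: -54.445 kJ/s
Outlet flows (mol/s): A 1.7256, B 1.7256, C 0.66442
Sensible, products 25→210 °C: 95.375 kJ/s
Q = ΔH = -47.438 kJ/s = -47.438 kW
Heat removed = 170.78 MJ/h

Q_out = 171 MJ/h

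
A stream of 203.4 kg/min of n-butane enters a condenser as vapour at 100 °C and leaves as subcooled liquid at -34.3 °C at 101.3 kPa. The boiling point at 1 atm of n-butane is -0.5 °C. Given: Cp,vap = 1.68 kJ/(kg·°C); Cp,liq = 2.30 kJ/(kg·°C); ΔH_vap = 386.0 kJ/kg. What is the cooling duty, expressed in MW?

vapour 100→-0.5 °C: -168.84 kJ/kg
condensation at -0.5 °C: -386 kJ/kg
liquid -0.5→-34.3 °C: -77.74 kJ/kg
Δh = -168.84 + -386 + -77.74 = -632.58 kJ/kg
Q = ṁ·Δh = 203.4 kg/min × -632.58 kJ/kg = -128670 kJ/min
|Q| = 2144.4 kW = 2.1444 MW

Q_c = 2.14 MW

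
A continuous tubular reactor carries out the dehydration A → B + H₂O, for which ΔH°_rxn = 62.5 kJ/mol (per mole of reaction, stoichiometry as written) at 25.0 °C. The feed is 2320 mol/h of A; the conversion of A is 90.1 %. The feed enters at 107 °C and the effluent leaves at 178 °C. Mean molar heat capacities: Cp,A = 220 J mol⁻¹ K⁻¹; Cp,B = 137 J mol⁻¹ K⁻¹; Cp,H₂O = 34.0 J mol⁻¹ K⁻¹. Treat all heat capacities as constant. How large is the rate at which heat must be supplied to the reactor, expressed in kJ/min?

Extent of reaction ξ = 0.901 × 2320 = 2090.3 mol/h
Reaction term: ξ·ΔH°_rxn = 2090.3 × 62.5 = 130650 kJ/h
Sensible, feed 107→25 °C: -41853 kJ/h
Outlet flows (mol/h): A 229.68, B 2090.3, H₂O 2090.3
Sensible, products 25→178 °C: 62420 kJ/h
Q = ΔH = 151210 kJ/h = 42.003 kW
Heat supplied = 2520.2 kJ/min

Q_in = 2520 kJ/min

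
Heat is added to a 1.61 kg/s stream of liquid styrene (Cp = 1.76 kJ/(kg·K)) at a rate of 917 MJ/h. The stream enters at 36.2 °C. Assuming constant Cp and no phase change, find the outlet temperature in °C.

T_out = 126 °C

Q = 917 MJ/h = 254.72 kJ/s
ΔT = Q/(ṁ·Cp) = 254.72/(1.61×1.76) = 89.894 K
T_out = 36.2 + 89.894 = 126.09 °C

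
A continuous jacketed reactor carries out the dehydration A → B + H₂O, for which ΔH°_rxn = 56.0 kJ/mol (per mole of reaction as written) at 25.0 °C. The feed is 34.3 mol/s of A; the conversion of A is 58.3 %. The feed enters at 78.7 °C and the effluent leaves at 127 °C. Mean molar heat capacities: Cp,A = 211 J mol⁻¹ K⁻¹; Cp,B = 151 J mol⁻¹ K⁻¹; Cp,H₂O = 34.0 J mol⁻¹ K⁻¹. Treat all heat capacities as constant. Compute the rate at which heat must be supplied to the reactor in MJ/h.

Extent of reaction ξ = 0.583 × 34.3 = 19.997 mol/s
Reaction term: ξ·ΔH°_rxn = 19.997 × 56.0 = 1119.8 kJ/s
Sensible, feed 78.7→25 °C: -388.64 kJ/s
Outlet flows (mol/s): A 14.303, B 19.997, H₂O 19.997
Sensible, products 25→127 °C: 685.17 kJ/s
Q = ΔH = 1416.4 kJ/s = 1416.4 kW
Heat supplied = 5098.9 MJ/h

Q_in = 5100 MJ/h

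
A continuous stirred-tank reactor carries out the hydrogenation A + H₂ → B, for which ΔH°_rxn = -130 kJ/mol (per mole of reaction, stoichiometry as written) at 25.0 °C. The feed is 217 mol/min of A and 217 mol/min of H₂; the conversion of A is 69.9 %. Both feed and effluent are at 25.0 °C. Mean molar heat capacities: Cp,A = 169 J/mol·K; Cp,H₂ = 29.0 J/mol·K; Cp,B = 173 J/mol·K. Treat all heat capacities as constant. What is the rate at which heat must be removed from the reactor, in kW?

Extent of reaction ξ = 0.699 × 217 = 151.68 mol/min
Reaction term: ξ·ΔH°_rxn = 151.68 × -130 = -19719 kJ/min
Q = ΔH = -19719 kJ/min = -328.65 kW
Heat removed = 328.65 kW

Q_out = 329 kW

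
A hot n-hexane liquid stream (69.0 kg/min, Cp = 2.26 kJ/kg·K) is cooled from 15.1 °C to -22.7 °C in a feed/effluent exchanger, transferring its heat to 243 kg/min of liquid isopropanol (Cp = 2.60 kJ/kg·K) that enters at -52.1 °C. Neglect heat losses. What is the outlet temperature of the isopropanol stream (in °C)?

T_c,out = -42.8 °C

Heat released by hot stream: Q = 69.0 × 2.26 × (15.1 − -22.7) = 5894.5 kJ/min
Energy balance on cold side (adiabatic exchanger): Q = ṁ_c·Cp_c·(T_c,out − T_c,in)
T_c,out = -52.1 + 5894.5/(243 × 2.60) = -42.77 °C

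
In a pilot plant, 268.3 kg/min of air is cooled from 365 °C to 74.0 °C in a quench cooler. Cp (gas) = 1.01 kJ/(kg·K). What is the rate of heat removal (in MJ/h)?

Q = ṁ·Cp·ΔT = 268.3 × 1.01 × (74.0 − 365) = -78856 kJ/min
Converting: 78856 / 60 s = 1314.3 kW
Cooling duty = 4731.4 MJ/h

Q_c = 4730 MJ/h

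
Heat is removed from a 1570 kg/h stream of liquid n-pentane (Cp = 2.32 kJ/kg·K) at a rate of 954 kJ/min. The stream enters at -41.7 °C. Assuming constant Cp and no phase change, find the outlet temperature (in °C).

Q = 954 kJ/min = 57240 kJ/h
ΔT = Q/(ṁ·Cp) = 57240/(1570×2.32) = 15.715 K
T_out = -41.7 − 15.715 = -57.415 °C

T_out = -57.4 °C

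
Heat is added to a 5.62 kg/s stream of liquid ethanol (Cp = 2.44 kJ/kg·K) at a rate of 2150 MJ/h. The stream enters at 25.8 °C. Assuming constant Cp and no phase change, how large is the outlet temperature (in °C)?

Q = 2150 MJ/h = 597.22 kJ/s
ΔT = Q/(ṁ·Cp) = 597.22/(5.62×2.44) = 43.552 K
T_out = 25.8 + 43.552 = 69.352 °C

T_out = 69.4 °C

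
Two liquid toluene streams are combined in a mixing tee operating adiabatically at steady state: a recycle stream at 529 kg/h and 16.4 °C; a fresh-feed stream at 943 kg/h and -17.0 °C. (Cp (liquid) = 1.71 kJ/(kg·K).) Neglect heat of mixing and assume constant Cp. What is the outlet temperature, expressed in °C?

T_out = -5.00 °C

Energy balance with Q = 0: Σ ṁᵢCp,ᵢ(T_out − Tᵢ) = 0
T_out = Σ ṁᵢCp,ᵢTᵢ / Σ ṁᵢCp,ᵢ
      = -12578 / 2517.1 = -4.9969 °C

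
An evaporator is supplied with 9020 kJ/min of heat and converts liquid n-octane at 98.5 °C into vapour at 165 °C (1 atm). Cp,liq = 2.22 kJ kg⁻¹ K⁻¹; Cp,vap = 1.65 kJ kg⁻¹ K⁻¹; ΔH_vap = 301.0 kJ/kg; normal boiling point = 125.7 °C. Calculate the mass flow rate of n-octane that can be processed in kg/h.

Δh = 2.22×(125.7−98.5) + 301.0 + 1.65×(165−125.7) = 426.23 kJ/kg
Q = 9020 kJ/min = 150.33 kJ/s = 541200 kJ/h
ṁ = Q/Δh = 541200 / 426.23 = 1269.7 kg/h

ṁ = 1270 kg/h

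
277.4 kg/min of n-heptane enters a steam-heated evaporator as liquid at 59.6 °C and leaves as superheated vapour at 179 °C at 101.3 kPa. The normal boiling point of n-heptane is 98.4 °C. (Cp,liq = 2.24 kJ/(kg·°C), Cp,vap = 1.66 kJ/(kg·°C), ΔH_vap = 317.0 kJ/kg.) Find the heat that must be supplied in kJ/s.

Q = 2490 kJ/s

liquid 59.6→98.4 °C: 86.912 kJ/kg
vaporisation at 98.4 °C: 317 kJ/kg
vapour 98.4→179 °C: 133.8 kJ/kg
Δh = 86.912 + 317 + 133.8 = 537.71 kJ/kg
Q = ṁ·Δh = 277.4 kg/min × 537.71 kJ/kg = 149160 kJ/min
|Q| = 2486 kW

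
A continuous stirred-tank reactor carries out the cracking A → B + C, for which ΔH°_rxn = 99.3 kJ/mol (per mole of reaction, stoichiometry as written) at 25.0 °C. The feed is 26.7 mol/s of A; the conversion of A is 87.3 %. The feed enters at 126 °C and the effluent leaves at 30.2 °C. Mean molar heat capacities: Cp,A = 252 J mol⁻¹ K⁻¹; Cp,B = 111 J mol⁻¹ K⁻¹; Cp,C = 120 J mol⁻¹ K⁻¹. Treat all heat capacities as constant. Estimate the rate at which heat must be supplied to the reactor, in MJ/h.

Extent of reaction ξ = 0.873 × 26.7 = 23.309 mol/s
Reaction term: ξ·ΔH°_rxn = 23.309 × 99.3 = 2314.6 kJ/s
Sensible, feed 126→25 °C: -679.57 kJ/s
Outlet flows (mol/s): A 3.3909, B 23.309, C 23.309
Sensible, products 25→30.2 °C: 32.442 kJ/s
Q = ΔH = 1667.5 kJ/s = 1667.5 kW
Heat supplied = 6002.9 MJ/h

Q_in = 6000 MJ/h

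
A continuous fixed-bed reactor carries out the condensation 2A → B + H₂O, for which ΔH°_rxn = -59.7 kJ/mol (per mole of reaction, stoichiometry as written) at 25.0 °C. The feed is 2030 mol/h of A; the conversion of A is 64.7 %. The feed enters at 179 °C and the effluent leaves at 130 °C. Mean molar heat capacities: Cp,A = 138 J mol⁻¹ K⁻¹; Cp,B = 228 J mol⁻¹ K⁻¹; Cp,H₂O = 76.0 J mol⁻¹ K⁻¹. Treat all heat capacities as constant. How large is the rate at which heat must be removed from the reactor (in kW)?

Q_out = 14.2 kW

Extent of reaction ξ = 0.647 × 2030 / 2 = 656.71 mol/h
Reaction term: ξ·ΔH°_rxn = 656.71 × -59.7 = -39205 kJ/h
Sensible, feed 179→25 °C: -43142 kJ/h
Outlet flows (mol/h): A 716.59, B 656.71, H₂O 656.71
Sensible, products 25→130 °C: 31345 kJ/h
Q = ΔH = -51001 kJ/h = -14.167 kW
Heat removed = 14.167 kW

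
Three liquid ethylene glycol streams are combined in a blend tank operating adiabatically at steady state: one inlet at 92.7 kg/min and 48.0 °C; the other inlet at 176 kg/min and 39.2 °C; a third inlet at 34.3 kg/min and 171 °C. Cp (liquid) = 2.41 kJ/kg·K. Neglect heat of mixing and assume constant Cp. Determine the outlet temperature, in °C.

T_out = 56.8 °C

No heat crosses the boundary, so H_out = H_in.
T_out = Σ ṁᵢCp,ᵢTᵢ / Σ ṁᵢCp,ᵢ
      = 41486 / 730.23 = 56.812 °C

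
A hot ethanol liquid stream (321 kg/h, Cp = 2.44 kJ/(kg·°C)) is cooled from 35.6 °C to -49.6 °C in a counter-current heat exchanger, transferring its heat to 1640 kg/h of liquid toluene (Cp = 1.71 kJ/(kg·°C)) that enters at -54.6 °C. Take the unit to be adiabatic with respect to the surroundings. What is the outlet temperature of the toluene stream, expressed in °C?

Heat released by hot stream: Q = 321 × 2.44 × (35.6 − -49.6) = 66732 kJ/h
Energy balance on cold side (adiabatic exchanger): Q = ṁ_c·Cp_c·(T_c,out − T_c,in)
T_c,out = -54.6 + 66732/(1640 × 1.71) = -30.805 °C

T_c,out = -30.8 °C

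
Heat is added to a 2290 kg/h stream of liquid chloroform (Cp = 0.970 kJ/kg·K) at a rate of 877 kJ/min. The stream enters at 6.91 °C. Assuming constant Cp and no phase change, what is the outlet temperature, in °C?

T_out = 30.6 °C

Q = 877 kJ/min = 52620 kJ/h
ΔT = Q/(ṁ·Cp) = 52620/(2290×0.970) = 23.689 K
T_out = 6.91 + 23.689 = 30.599 °C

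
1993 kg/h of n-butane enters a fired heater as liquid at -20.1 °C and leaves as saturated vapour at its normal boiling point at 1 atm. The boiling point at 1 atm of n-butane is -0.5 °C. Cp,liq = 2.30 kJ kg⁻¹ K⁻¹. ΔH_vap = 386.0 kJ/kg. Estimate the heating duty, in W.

liquid -20.1→-0.5 °C: 45.08 kJ/kg
vaporisation at -0.5 °C: 386 kJ/kg
Δh = 45.08 + 386 = 431.08 kJ/kg
Q = ṁ·Δh = 1993 kg/h × 431.08 kJ/kg = 859140 kJ/h
|Q| = 238.65 kW = 238650 W

Q = 239000 W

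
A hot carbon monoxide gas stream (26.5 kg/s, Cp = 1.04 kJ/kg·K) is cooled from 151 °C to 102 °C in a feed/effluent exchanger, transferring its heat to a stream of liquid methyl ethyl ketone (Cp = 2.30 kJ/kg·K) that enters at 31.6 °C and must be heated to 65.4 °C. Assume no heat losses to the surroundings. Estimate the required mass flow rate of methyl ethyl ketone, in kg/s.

Heat released by hot stream: Q = 26.5 × 1.04 × (151 − 102) = 1350.4 kJ/s
Energy balance on cold side (adiabatic exchanger): Q = ṁ_c·Cp_c·(T_c,out − T_c,in)
ṁ_c = 1350.4 / [2.30 × (65.4 − 31.6)] = 17.371 kg/s

ṁ_c = 17.4 kg/s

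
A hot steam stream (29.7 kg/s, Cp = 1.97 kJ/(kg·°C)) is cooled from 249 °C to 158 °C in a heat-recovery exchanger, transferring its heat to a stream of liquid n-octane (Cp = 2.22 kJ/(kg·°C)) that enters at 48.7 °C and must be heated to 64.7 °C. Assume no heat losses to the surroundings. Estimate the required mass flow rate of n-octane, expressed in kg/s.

ṁ_c = 150 kg/s

Heat released by hot stream: Q = 29.7 × 1.97 × (249 − 158) = 5324.3 kJ/s
Energy balance on cold side (adiabatic exchanger): Q = ṁ_c·Cp_c·(T_c,out − T_c,in)
ṁ_c = 5324.3 / [2.22 × (64.7 − 48.7)] = 149.9 kg/s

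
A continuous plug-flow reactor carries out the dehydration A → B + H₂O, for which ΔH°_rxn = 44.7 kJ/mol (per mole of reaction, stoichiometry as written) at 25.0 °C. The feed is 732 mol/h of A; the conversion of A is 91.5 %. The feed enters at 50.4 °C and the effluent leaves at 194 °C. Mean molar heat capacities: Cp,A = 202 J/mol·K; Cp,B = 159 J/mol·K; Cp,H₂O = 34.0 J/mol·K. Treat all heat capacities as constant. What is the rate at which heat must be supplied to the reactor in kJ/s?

Q_in = 13.9 kJ/s

Extent of reaction ξ = 0.915 × 732 = 669.78 mol/h
Reaction term: ξ·ΔH°_rxn = 669.78 × 44.7 = 29939 kJ/h
Sensible, feed 50.4→25 °C: -3755.7 kJ/h
Outlet flows (mol/h): A 62.22, B 669.78, H₂O 669.78
Sensible, products 25→194 °C: 23970 kJ/h
Q = ΔH = 50154 kJ/h = 13.932 kW
Heat supplied = 13.932 kJ/s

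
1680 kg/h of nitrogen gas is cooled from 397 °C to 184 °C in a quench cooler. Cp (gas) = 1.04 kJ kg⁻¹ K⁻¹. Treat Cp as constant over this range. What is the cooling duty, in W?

Q = ṁ·Cp·ΔT = 1680 × 1.04 × (184 − 397) = -372150 kJ/h
Converting: 372150 / 3600 s = 103.38 kW
Cooling duty = 103380 W

Q_c = 103000 W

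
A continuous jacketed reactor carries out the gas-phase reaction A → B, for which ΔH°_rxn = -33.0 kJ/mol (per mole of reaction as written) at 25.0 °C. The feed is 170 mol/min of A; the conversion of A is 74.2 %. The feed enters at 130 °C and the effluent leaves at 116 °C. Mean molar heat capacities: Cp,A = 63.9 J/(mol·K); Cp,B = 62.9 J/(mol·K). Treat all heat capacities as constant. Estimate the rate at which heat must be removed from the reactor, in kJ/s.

Extent of reaction ξ = 0.742 × 170 = 126.14 mol/min
Reaction term: ξ·ΔH°_rxn = 126.14 × -33.0 = -4162.6 kJ/min
Sensible, feed 130→25 °C: -1140.6 kJ/min
Outlet flows (mol/min): A 43.86, B 126.14
Sensible, products 25→116 °C: 977.05 kJ/min
Q = ΔH = -4326.2 kJ/min = -72.103 kW
Heat removed = 72.103 kJ/s

Q_out = 72.1 kJ/s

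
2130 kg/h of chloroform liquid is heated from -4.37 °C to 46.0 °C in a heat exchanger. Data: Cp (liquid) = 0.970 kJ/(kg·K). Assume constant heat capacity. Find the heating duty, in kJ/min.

Q = ṁ·Cp·ΔT = 2130 × 0.970 × (46.0 − -4.37) = 104070 kJ/h
Converting: 104070 / 3600 s = 28.908 kW
Heating duty = 1734.5 kJ/min

Q = 1730 kJ/min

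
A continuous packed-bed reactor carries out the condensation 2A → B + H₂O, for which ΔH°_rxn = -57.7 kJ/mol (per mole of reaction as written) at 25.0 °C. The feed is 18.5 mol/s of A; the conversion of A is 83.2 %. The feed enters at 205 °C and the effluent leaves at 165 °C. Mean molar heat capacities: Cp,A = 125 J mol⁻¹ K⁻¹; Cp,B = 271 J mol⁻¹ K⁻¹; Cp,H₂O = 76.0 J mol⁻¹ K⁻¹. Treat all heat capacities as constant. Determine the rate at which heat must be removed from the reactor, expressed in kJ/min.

Extent of reaction ξ = 0.832 × 18.5 / 2 = 7.696 mol/s
Reaction term: ξ·ΔH°_rxn = 7.696 × -57.7 = -444.06 kJ/s
Sensible, feed 205→25 °C: -416.25 kJ/s
Outlet flows (mol/s): A 3.108, B 7.696, H₂O 7.696
Sensible, products 25→165 °C: 428.26 kJ/s
Q = ΔH = -432.05 kJ/s = -432.05 kW
Heat removed = 25923 kJ/min

Q_out = 25900 kJ/min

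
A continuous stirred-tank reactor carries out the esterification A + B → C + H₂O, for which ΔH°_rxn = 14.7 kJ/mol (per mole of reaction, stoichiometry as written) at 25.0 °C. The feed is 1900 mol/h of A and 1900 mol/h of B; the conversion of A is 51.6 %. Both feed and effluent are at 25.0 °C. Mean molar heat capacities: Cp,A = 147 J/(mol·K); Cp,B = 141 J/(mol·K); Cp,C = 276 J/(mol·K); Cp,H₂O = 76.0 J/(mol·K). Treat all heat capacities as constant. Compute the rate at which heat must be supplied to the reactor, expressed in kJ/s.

Q_in = 4.00 kJ/s

Extent of reaction ξ = 0.516 × 1900 = 980.4 mol/h
Reaction term: ξ·ΔH°_rxn = 980.4 × 14.7 = 14412 kJ/h
Q = ΔH = 14412 kJ/h = 4.0033 kW
Heat supplied = 4.0033 kJ/s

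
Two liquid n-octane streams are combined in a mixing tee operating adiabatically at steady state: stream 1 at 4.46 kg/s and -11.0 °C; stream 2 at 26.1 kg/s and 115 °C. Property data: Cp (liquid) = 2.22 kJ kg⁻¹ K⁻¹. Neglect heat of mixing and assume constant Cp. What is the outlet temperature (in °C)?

T_out = 96.6 °C

No heat crosses the boundary, so H_out = H_in.
T_out = Σ ṁᵢCp,ᵢTᵢ / Σ ṁᵢCp,ᵢ
      = 6554.4 / 67.843 = 96.611 °C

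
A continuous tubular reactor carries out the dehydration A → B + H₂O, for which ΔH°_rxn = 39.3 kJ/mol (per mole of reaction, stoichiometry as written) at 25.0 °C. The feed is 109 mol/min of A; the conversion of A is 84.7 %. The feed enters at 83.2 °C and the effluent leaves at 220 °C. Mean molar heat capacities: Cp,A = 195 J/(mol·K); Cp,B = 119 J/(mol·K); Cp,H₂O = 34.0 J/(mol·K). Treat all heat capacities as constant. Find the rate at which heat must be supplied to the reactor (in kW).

Q_in = 96.3 kW

Extent of reaction ξ = 0.847 × 109 = 92.323 mol/min
Reaction term: ξ·ΔH°_rxn = 92.323 × 39.3 = 3628.3 kJ/min
Sensible, feed 83.2→25 °C: -1237 kJ/min
Outlet flows (mol/min): A 16.677, B 92.323, H₂O 92.323
Sensible, products 25→220 °C: 3388.6 kJ/min
Q = ΔH = 5779.9 kJ/min = 96.331 kW
Heat supplied = 96.331 kW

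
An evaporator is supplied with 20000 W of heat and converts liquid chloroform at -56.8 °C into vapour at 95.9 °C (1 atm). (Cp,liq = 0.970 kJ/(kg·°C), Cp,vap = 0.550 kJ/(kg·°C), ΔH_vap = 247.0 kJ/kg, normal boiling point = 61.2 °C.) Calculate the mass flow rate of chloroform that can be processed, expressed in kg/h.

Δh = 0.970×(61.2−-56.8) + 247.0 + 0.550×(95.9−61.2) = 380.54 kJ/kg
Q = 20000 W = 20 kJ/s = 72000 kJ/h
ṁ = Q/Δh = 72000 / 380.54 = 189.2 kg/h

ṁ = 189 kg/h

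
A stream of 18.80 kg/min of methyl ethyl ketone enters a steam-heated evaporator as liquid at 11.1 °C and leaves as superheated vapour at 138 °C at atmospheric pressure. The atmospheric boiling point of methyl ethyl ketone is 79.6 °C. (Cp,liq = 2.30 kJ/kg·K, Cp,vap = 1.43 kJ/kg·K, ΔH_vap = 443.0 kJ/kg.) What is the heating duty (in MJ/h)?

Q = 772 MJ/h

liquid 11.1→79.6 °C: 157.55 kJ/kg
vaporisation at 79.6 °C: 443 kJ/kg
vapour 79.6→138 °C: 83.512 kJ/kg
Δh = 157.55 + 443 + 83.512 = 684.06 kJ/kg
Q = ṁ·Δh = 18.80 kg/min × 684.06 kJ/kg = 12860 kJ/min
|Q| = 214.34 kW = 771.62 MJ/h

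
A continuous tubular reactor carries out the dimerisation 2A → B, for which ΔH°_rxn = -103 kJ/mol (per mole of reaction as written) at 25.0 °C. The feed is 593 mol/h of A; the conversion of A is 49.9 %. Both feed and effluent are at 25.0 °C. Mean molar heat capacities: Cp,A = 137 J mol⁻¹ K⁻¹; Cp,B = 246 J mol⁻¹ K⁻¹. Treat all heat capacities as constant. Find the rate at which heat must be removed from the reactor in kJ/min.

Extent of reaction ξ = 0.499 × 593 / 2 = 147.95 mol/h
Reaction term: ξ·ΔH°_rxn = 147.95 × -103 = -15239 kJ/h
Q = ΔH = -15239 kJ/h = -4.2331 kW
Heat removed = 253.99 kJ/min

Q_out = 254 kJ/min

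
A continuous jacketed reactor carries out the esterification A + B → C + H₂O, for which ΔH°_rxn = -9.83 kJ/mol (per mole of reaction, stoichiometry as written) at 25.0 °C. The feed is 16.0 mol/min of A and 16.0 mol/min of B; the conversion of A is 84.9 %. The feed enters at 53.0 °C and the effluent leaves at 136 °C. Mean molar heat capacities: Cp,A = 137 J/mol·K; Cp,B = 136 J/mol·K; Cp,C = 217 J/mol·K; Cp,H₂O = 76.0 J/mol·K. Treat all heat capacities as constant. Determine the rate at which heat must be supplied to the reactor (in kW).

Q_in = 4.32 kW

Extent of reaction ξ = 0.849 × 16.0 = 13.584 mol/min
Reaction term: ξ·ΔH°_rxn = 13.584 × -9.83 = -133.53 kJ/min
Sensible, feed 53.0→25 °C: -122.3 kJ/min
Outlet flows (mol/min): A 2.416, B 2.416, C 13.584, H₂O 13.584
Sensible, products 25→136 °C: 515 kJ/min
Q = ΔH = 259.17 kJ/min = 4.3195 kW
Heat supplied = 4.3195 kW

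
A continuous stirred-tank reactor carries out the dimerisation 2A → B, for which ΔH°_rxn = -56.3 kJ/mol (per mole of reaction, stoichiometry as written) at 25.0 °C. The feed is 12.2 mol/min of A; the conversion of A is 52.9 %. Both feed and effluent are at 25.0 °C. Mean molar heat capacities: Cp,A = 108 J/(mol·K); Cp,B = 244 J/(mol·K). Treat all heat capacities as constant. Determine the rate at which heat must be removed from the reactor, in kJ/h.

Q_out = 10900 kJ/h

Extent of reaction ξ = 0.529 × 12.2 / 2 = 3.2269 mol/min
Reaction term: ξ·ΔH°_rxn = 3.2269 × -56.3 = -181.67 kJ/min
Q = ΔH = -181.67 kJ/min = -3.0279 kW
Heat removed = 10900 kJ/h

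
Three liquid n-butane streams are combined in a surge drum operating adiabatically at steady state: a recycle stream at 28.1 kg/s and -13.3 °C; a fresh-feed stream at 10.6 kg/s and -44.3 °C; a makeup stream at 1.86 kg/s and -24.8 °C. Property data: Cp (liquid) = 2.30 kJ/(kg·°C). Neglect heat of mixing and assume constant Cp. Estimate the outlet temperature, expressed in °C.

T_out = -21.9 °C

Energy balance with Q = 0: Σ ṁᵢCp,ᵢ(T_out − Tᵢ) = 0
Σ ṁᵢCp,ᵢTᵢ = 28.1×2.30×-13.3 + 10.6×2.30×-44.3 + 1.86×2.30×-24.8 = -2045.7
Σ ṁᵢCp,ᵢ = 28.1×2.30 + 10.6×2.30 + 1.86×2.30 = 93.288
T_out = -2045.7 / 93.288 = -21.929 °C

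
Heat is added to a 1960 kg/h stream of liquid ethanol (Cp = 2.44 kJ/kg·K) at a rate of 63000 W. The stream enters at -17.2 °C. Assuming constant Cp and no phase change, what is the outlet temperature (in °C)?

T_out = 30.2 °C

Q = 63000 W = 226800 kJ/h
ΔT = Q/(ṁ·Cp) = 226800/(1960×2.44) = 47.424 K
T_out = -17.2 + 47.424 = 30.224 °C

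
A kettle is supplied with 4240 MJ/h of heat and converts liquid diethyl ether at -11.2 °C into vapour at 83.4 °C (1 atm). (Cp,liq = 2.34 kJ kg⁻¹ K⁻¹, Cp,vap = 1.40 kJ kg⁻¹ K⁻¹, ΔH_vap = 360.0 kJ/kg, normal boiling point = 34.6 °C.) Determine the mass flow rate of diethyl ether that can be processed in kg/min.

ṁ = 132 kg/min

Δh = 2.34×(34.6−-11.2) + 360.0 + 1.40×(83.4−34.6) = 535.49 kJ/kg
Q = 4240 MJ/h = 1177.8 kJ/s = 70667 kJ/min
ṁ = Q/Δh = 70667 / 535.49 = 131.97 kg/min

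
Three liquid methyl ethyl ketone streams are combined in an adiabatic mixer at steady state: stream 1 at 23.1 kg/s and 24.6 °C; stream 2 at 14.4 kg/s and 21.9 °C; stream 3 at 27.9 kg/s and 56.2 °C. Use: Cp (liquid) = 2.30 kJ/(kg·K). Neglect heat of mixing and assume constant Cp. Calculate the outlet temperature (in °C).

T_out = 37.5 °C

No heat crosses the boundary, so H_out = H_in.
T_out = Σ ṁᵢCp,ᵢTᵢ / Σ ṁᵢCp,ᵢ
      = 5638.7 / 150.42 = 37.486 °C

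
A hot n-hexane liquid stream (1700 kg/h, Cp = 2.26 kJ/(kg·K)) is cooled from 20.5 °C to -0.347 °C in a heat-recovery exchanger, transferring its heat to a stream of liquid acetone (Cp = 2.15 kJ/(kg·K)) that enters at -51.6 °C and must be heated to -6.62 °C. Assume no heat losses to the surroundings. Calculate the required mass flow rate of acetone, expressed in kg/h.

ṁ_c = 828 kg/h

Heat released by hot stream: Q = 1700 × 2.26 × (20.5 − -0.347) = 80094 kJ/h
Energy balance on cold side (adiabatic exchanger): Q = ṁ_c·Cp_c·(T_c,out − T_c,in)
ṁ_c = 80094 / [2.15 × (-6.62 − -51.6)] = 828.21 kg/h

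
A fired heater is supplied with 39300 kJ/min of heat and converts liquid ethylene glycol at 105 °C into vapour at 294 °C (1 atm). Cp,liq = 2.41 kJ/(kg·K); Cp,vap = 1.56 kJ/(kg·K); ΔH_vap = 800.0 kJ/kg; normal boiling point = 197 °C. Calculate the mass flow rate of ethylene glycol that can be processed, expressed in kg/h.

ṁ = 2010 kg/h

Δh = 2.41×(197−105) + 800.0 + 1.56×(294−197) = 1173 kJ/kg
Q = 39300 kJ/min = 655 kJ/s = 2.358e+06 kJ/h
ṁ = Q/Δh = 2.358e+06 / 1173 = 2010.2 kg/h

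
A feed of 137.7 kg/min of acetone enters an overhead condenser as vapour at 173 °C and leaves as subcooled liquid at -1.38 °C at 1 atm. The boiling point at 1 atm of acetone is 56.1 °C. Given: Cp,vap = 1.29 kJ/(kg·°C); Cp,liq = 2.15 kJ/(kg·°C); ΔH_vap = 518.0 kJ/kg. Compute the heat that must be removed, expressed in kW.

Q_c = 1820 kW

vapour 173→56.1 °C: -150.8 kJ/kg
condensation at 56.1 °C: -518 kJ/kg
liquid 56.1→-1.38 °C: -123.58 kJ/kg
Δh = -150.8 + -518 + -123.58 = -792.38 kJ/kg
Q = ṁ·Δh = 137.7 kg/min × -792.38 kJ/kg = -109110 kJ/min
|Q| = 1818.5 kW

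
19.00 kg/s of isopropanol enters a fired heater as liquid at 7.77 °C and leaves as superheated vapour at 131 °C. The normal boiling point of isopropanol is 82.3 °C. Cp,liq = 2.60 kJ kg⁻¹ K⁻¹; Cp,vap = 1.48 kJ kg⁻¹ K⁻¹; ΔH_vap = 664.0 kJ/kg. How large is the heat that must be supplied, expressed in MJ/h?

liquid 7.77→82.3 °C: 193.78 kJ/kg
vaporisation at 82.3 °C: 664 kJ/kg
vapour 82.3→131 °C: 72.076 kJ/kg
Δh = 193.78 + 664 + 72.076 = 929.85 kJ/kg
Q = ṁ·Δh = 19.00 kg/s × 929.85 kJ/kg = 17667 kJ/s
|Q| = 17667 kW = 63602 MJ/h

Q = 63600 MJ/h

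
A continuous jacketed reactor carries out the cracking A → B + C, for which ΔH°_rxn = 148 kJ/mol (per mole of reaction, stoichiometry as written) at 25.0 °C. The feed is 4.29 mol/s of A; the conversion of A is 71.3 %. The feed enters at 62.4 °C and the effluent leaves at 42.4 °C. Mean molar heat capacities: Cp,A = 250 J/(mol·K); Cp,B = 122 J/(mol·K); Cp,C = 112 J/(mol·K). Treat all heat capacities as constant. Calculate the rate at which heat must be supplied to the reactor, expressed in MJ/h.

Q_in = 1550 MJ/h

Extent of reaction ξ = 0.713 × 4.29 = 3.0588 mol/s
Reaction term: ξ·ΔH°_rxn = 3.0588 × 148 = 452.7 kJ/s
Sensible, feed 62.4→25 °C: -40.111 kJ/s
Outlet flows (mol/s): A 1.2312, B 3.0588, C 3.0588
Sensible, products 25→42.4 °C: 17.81 kJ/s
Q = ΔH = 430.4 kJ/s = 430.4 kW
Heat supplied = 1549.4 MJ/h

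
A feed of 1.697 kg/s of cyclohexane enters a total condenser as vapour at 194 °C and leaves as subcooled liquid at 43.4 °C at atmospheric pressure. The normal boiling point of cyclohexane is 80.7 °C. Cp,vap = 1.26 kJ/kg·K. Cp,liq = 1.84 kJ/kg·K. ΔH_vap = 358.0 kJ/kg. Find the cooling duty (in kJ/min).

Q_c = 58000 kJ/min

vapour 194→80.7 °C: -142.76 kJ/kg
condensation at 80.7 °C: -358 kJ/kg
liquid 80.7→43.4 °C: -68.632 kJ/kg
Δh = -142.76 + -358 + -68.632 = -569.39 kJ/kg
Q = ṁ·Δh = 1.697 kg/s × -569.39 kJ/kg = -966.25 kJ/s
|Q| = 966.25 kW = 57975 kJ/min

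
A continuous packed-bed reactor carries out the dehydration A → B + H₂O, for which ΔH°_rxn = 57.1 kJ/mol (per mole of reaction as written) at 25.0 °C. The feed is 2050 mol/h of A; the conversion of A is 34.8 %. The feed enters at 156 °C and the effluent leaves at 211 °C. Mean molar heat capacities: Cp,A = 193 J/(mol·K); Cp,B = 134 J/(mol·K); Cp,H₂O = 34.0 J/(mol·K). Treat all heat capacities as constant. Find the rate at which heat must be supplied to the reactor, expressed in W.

Q_in = 16400 W

Extent of reaction ξ = 0.348 × 2050 = 713.4 mol/h
Reaction term: ξ·ΔH°_rxn = 713.4 × 57.1 = 40735 kJ/h
Sensible, feed 156→25 °C: -51830 kJ/h
Outlet flows (mol/h): A 1336.6, B 713.4, H₂O 713.4
Sensible, products 25→211 °C: 70274 kJ/h
Q = ΔH = 59179 kJ/h = 16.438 kW
Heat supplied = 16438 W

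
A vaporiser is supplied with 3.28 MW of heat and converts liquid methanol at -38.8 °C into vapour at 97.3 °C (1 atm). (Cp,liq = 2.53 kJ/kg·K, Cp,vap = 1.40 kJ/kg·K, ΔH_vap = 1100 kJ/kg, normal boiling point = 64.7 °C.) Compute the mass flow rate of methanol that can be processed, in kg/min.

ṁ = 140 kg/min

Δh = 2.53×(64.7−-38.8) + 1100 + 1.40×(97.3−64.7) = 1407.5 kJ/kg
Q = 3.28 MW = 3280 kJ/s = 196800 kJ/min
ṁ = Q/Δh = 196800 / 1407.5 = 139.82 kg/min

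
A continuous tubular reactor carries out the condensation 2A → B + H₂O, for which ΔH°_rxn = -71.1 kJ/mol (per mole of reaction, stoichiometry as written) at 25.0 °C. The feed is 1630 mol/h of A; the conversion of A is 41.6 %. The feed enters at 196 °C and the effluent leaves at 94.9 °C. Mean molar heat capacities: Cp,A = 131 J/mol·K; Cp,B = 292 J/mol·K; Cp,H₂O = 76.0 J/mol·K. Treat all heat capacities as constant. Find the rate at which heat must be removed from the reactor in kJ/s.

Extent of reaction ξ = 0.416 × 1630 / 2 = 339.04 mol/h
Reaction term: ξ·ΔH°_rxn = 339.04 × -71.1 = -24106 kJ/h
Sensible, feed 196→25 °C: -36514 kJ/h
Outlet flows (mol/h): A 951.92, B 339.04, H₂O 339.04
Sensible, products 25→94.9 °C: 17438 kJ/h
Q = ΔH = -43182 kJ/h = -11.995 kW
Heat removed = 11.995 kJ/s

Q_out = 12.0 kJ/s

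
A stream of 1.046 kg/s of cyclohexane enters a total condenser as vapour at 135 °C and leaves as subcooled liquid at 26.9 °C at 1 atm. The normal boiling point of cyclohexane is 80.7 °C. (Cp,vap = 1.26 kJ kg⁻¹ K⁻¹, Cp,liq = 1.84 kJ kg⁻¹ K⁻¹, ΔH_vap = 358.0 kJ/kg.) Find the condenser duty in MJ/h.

vapour 135→80.7 °C: -68.418 kJ/kg
condensation at 80.7 °C: -358 kJ/kg
liquid 80.7→26.9 °C: -98.992 kJ/kg
Δh = -68.418 + -358 + -98.992 = -525.41 kJ/kg
Q = ṁ·Δh = 1.046 kg/s × -525.41 kJ/kg = -549.58 kJ/s
|Q| = 549.58 kW = 1978.5 MJ/h

Q_c = 1980 MJ/h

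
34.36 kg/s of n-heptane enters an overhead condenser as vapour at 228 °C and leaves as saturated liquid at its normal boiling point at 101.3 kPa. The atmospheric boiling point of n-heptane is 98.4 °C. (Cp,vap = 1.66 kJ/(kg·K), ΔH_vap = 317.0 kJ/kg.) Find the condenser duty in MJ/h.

Q_c = 65800 MJ/h

vapour 228→98.4 °C: -215.14 kJ/kg
condensation at 98.4 °C: -317 kJ/kg
Δh = -215.14 + -317 = -532.14 kJ/kg
Q = ṁ·Δh = 34.36 kg/s × -532.14 kJ/kg = -18284 kJ/s
|Q| = 18284 kW = 65823 MJ/h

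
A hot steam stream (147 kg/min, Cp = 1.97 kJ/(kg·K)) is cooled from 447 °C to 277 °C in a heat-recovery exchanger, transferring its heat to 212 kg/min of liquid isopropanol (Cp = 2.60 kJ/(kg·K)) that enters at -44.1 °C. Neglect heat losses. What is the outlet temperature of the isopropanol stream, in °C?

T_c,out = 45.2 °C

Heat released by hot stream: Q = 147 × 1.97 × (447 − 277) = 49230 kJ/min
Energy balance on cold side (adiabatic exchanger): Q = ṁ_c·Cp_c·(T_c,out − T_c,in)
T_c,out = -44.1 + 49230/(212 × 2.60) = 45.215 °C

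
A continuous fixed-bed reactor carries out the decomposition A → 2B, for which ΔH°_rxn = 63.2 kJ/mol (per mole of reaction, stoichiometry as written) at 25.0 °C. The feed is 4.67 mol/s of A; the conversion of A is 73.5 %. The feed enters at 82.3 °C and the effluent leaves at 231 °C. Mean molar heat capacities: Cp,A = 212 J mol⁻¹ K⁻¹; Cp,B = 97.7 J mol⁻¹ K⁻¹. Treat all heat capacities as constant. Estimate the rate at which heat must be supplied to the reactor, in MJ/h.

Extent of reaction ξ = 0.735 × 4.67 = 3.4324 mol/s
Reaction term: ξ·ΔH°_rxn = 3.4324 × 63.2 = 216.93 kJ/s
Sensible, feed 82.3→25 °C: -56.729 kJ/s
Outlet flows (mol/s): A 1.2376, B 6.8649
Sensible, products 25→231 °C: 192.21 kJ/s
Q = ΔH = 352.41 kJ/s = 352.41 kW
Heat supplied = 1268.7 MJ/h

Q_in = 1270 MJ/h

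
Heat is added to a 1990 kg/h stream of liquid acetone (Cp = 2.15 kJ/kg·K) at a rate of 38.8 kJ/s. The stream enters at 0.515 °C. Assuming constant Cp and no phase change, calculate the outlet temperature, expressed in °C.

T_out = 33.2 °C

Q = 38.8 kJ/s = 139680 kJ/h
ΔT = Q/(ṁ·Cp) = 139680/(1990×2.15) = 32.647 K
T_out = 0.515 + 32.647 = 33.162 °C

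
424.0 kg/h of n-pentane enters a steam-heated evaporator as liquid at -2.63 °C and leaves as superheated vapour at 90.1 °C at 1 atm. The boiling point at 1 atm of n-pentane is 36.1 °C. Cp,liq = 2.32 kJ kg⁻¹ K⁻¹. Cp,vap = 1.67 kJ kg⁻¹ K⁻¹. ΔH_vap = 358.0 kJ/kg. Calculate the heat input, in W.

liquid -2.63→36.1 °C: 89.854 kJ/kg
vaporisation at 36.1 °C: 358 kJ/kg
vapour 36.1→90.1 °C: 90.18 kJ/kg
Δh = 89.854 + 358 + 90.18 = 538.03 kJ/kg
Q = ṁ·Δh = 424.0 kg/h × 538.03 kJ/kg = 228130 kJ/h
|Q| = 63.368 kW = 63368 W

Q = 63400 W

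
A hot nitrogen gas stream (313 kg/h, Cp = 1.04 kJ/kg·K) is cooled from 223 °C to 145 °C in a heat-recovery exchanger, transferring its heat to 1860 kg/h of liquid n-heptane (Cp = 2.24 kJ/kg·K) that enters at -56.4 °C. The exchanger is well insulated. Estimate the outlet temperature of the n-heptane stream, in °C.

Heat released by hot stream: Q = 313 × 1.04 × (223 − 145) = 25391 kJ/h
Energy balance on cold side (adiabatic exchanger): Q = ṁ_c·Cp_c·(T_c,out − T_c,in)
T_c,out = -56.4 + 25391/(1860 × 2.24) = -50.306 °C

T_c,out = -50.3 °C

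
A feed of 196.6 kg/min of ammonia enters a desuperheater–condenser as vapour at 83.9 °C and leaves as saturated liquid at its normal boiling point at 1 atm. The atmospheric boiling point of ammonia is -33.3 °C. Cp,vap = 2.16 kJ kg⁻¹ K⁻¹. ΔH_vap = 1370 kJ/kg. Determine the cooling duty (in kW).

Q_c = 5320 kW

vapour 83.9→-33.3 °C: -253.15 kJ/kg
condensation at -33.3 °C: -1370 kJ/kg
Δh = -253.15 + -1370 = -1623.2 kJ/kg
Q = ṁ·Δh = 196.6 kg/min × -1623.2 kJ/kg = -319110 kJ/min
|Q| = 5318.5 kW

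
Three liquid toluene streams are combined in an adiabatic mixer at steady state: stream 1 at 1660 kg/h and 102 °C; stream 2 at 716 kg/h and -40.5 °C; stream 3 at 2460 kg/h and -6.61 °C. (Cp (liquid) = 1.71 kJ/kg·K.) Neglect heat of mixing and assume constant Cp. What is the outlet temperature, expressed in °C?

T_out = 25.7 °C

Energy balance with Q = 0: Σ ṁᵢCp,ᵢ(T_out − Tᵢ) = 0
Σ ṁᵢCp,ᵢTᵢ = 1660×1.71×102 + 716×1.71×-40.5 + 2460×1.71×-6.61 = 212140
Σ ṁᵢCp,ᵢ = 1660×1.71 + 716×1.71 + 2460×1.71 = 8269.6
T_out = 212140 / 8269.6 = 25.654 °C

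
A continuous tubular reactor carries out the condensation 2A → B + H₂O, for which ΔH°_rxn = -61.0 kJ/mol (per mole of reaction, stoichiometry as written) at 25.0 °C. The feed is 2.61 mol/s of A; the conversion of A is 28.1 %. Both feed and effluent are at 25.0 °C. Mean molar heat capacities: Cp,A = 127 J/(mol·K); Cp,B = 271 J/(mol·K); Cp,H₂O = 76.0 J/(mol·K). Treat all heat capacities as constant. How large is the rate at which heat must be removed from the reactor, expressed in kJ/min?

Q_out = 1340 kJ/min

Extent of reaction ξ = 0.281 × 2.61 / 2 = 0.36671 mol/s
Reaction term: ξ·ΔH°_rxn = 0.36671 × -61.0 = -22.369 kJ/s
Q = ΔH = -22.369 kJ/s = -22.369 kW
Heat removed = 1342.1 kJ/min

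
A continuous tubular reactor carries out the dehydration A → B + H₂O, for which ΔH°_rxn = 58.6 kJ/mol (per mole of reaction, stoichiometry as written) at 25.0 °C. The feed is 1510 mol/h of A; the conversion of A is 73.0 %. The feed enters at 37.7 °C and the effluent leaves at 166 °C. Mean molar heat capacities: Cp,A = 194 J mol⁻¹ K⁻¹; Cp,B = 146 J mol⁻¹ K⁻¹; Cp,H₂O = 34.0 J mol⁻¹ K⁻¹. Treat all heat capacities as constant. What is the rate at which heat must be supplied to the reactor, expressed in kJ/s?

Extent of reaction ξ = 0.730 × 1510 = 1102.3 mol/h
Reaction term: ξ·ΔH°_rxn = 1102.3 × 58.6 = 64595 kJ/h
Sensible, feed 37.7→25 °C: -3720.3 kJ/h
Outlet flows (mol/h): A 407.7, B 1102.3, H₂O 1102.3
Sensible, products 25→166 °C: 39129 kJ/h
Q = ΔH = 100000 kJ/h = 27.779 kW
Heat supplied = 27.779 kJ/s

Q_in = 27.8 kJ/s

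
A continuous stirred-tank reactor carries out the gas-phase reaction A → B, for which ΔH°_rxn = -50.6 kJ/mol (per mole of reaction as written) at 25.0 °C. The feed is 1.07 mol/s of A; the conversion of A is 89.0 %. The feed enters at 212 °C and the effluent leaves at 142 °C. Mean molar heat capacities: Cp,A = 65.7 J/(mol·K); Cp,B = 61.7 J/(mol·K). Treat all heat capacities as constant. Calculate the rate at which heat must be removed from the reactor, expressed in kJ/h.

Extent of reaction ξ = 0.890 × 1.07 = 0.9523 mol/s
Reaction term: ξ·ΔH°_rxn = 0.9523 × -50.6 = -48.186 kJ/s
Sensible, feed 212→25 °C: -13.146 kJ/s
Outlet flows (mol/s): A 0.1177, B 0.9523
Sensible, products 25→142 °C: 7.7793 kJ/s
Q = ΔH = -53.553 kJ/s = -53.553 kW
Heat removed = 192790 kJ/h

Q_out = 193000 kJ/h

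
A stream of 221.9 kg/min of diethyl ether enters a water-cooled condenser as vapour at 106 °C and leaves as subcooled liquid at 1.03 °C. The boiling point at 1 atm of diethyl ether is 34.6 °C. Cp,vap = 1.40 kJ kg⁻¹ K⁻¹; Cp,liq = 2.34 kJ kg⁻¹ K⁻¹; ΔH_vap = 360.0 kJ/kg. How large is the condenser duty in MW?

vapour 106→34.6 °C: -99.96 kJ/kg
condensation at 34.6 °C: -360 kJ/kg
liquid 34.6→1.03 °C: -78.554 kJ/kg
Δh = -99.96 + -360 + -78.554 = -538.51 kJ/kg
Q = ṁ·Δh = 221.9 kg/min × -538.51 kJ/kg = -119500 kJ/min
|Q| = 1991.6 kW = 1.9916 MW

Q_c = 1.99 MW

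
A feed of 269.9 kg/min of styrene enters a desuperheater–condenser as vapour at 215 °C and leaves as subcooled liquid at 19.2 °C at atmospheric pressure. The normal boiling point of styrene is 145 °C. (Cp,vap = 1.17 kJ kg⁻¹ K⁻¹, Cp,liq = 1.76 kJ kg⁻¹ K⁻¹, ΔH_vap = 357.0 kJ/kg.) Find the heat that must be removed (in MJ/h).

Q_c = 10700 MJ/h

vapour 215→145 °C: -81.9 kJ/kg
condensation at 145 °C: -357 kJ/kg
liquid 145→19.2 °C: -221.41 kJ/kg
Δh = -81.9 + -357 + -221.41 = -660.31 kJ/kg
Q = ṁ·Δh = 269.9 kg/min × -660.31 kJ/kg = -178220 kJ/min
|Q| = 2970.3 kW = 10693 MJ/h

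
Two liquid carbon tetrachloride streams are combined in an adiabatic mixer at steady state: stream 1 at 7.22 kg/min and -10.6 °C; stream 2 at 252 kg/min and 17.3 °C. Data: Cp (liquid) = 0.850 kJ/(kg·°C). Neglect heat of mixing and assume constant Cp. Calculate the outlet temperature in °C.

T_out = 16.5 °C

No heat crosses the boundary, so H_out = H_in.
T_out = Σ ṁᵢCp,ᵢTᵢ / Σ ṁᵢCp,ᵢ
      = 3640.6 / 220.34 = 16.523 °C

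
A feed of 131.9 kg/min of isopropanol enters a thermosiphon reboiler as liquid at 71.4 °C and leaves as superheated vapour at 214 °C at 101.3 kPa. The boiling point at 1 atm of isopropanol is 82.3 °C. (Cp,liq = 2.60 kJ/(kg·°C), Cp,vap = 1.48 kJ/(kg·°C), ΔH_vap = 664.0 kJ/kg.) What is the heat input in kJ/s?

liquid 71.4→82.3 °C: 28.34 kJ/kg
vaporisation at 82.3 °C: 664 kJ/kg
vapour 82.3→214 °C: 194.92 kJ/kg
Δh = 28.34 + 664 + 194.92 = 887.26 kJ/kg
Q = ṁ·Δh = 131.9 kg/min × 887.26 kJ/kg = 117030 kJ/min
|Q| = 1950.5 kW

Q = 1950 kJ/s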